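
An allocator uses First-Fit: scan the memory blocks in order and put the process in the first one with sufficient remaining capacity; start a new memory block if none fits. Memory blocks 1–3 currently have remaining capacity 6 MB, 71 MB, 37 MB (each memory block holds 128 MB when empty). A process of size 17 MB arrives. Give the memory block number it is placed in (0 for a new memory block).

Memory blocks with room: memory block 2 (71 MB), memory block 3 (37 MB).
The first with room is memory block 2.

2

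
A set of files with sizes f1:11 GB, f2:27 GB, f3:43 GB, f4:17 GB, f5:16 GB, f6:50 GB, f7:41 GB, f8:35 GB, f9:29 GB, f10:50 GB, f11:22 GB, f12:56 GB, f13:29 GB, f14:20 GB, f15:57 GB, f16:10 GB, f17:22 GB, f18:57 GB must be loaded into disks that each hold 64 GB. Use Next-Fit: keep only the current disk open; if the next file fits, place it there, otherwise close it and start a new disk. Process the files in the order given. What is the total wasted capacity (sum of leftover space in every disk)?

disk 1: place f1 (11 GB), 53 GB left
disk 1: place f2 (27 GB), 26 GB left
disk 2: place f3 (43 GB), 21 GB left
disk 2: place f4 (17 GB), 4 GB left
disk 3: place f5 (16 GB), 48 GB left
disk 4: place f6 (50 GB), 14 GB left
disk 5: place f7 (41 GB), 23 GB left
disk 6: place f8 (35 GB), 29 GB left
disk 6: place f9 (29 GB), 0 GB left
disk 7: place f10 (50 GB), 14 GB left
disk 8: place f11 (22 GB), 42 GB left
disk 9: place f12 (56 GB), 8 GB left
disk 10: place f13 (29 GB), 35 GB left
disk 10: place f14 (20 GB), 15 GB left
disk 11: place f15 (57 GB), 7 GB left
disk 12: place f16 (10 GB), 54 GB left
disk 12: place f17 (22 GB), 32 GB left
disk 13: place f18 (57 GB), 7 GB left
13 disks × 64 GB = 832 GB; used 592 GB; unused 240 GB.

240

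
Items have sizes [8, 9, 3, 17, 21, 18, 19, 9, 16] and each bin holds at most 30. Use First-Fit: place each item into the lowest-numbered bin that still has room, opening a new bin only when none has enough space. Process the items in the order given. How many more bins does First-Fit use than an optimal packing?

First-Fit: [8,9,3,9] [17] [21] [18] [19] [16] → 6 bins.
5 items exceed 15 (half the capacity), and no two of those can share a bin, so at least 5 bins are needed.
An optimal packing achieves that bound: [21,9] [19,9] [18,8,3] [17] [16] → 5 bins.
Excess: 6 − 5 = 1.

1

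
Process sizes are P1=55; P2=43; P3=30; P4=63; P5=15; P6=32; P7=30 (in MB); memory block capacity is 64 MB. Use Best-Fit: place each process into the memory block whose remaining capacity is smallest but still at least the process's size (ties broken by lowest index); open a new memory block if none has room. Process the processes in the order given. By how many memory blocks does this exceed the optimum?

0

Best-Fit: [55] [43,15] [30,32] [63] [30] → 5 memory blocks.
Total size 268 MB; any packing needs at least ⌈268/64⌉ = 5 memory blocks.
So 5 is already optimal.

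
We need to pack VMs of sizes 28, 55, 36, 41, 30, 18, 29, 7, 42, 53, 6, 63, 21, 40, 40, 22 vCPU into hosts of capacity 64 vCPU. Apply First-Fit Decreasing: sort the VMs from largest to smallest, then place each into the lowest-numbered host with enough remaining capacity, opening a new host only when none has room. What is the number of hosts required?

Sorted descending: 63, 55, 53, 42, 41, 40, 40, 36, 30, 29, 28, 22, 21, 18, 7, 6.
host 1: place 63 vCPU, 1 vCPU left
host 2: place 55 vCPU, 9 vCPU left
host 3: place 53 vCPU, 11 vCPU left
host 4: place 42 vCPU, 22 vCPU left
host 5: place 41 vCPU, 23 vCPU left
host 6: place 40 vCPU, 24 vCPU left
host 7: place 40 vCPU, 24 vCPU left
host 8: place 36 vCPU, 28 vCPU left
host 9: place 30 vCPU, 34 vCPU left
host 9: place 29 vCPU, 5 vCPU left
host 8: place 28 vCPU, 0 vCPU left
host 4: place 22 vCPU, 0 vCPU left
host 5: place 21 vCPU, 2 vCPU left
host 6: place 18 vCPU, 6 vCPU left
host 2: place 7 vCPU, 2 vCPU left
host 3: place 6 vCPU, 5 vCPU left

9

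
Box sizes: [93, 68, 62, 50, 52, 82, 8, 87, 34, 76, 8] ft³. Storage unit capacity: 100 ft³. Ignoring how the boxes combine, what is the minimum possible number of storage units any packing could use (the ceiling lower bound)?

7

Total size = 93 + 68 + 62 + 50 + 52 + 82 + 8 + 87 + 34 + 76 + 8 = 620 ft³.
⌈620 / 100⌉ = 7.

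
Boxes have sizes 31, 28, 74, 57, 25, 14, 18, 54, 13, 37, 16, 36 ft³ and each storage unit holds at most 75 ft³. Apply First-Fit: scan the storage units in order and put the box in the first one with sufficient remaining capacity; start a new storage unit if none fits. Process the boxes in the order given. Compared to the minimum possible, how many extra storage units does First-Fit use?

First-Fit: [31,28,14] [74] [57,18] [25,13,37] [54,16] [36] → 6 storage units.
Total size 403 ft³; any packing needs at least ⌈403/75⌉ = 6 storage units.
So 6 is already optimal.

0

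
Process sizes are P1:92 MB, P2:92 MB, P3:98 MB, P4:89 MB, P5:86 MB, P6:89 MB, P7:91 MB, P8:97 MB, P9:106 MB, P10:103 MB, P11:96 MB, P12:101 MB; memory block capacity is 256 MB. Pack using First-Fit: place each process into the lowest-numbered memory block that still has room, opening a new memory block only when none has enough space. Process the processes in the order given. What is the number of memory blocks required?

6

P1 (92 MB) → memory block 1 (remaining 164 MB)
P2 (92 MB) → memory block 1 (remaining 72 MB)
P3 (98 MB) → memory block 2 (remaining 158 MB)
P4 (89 MB) → memory block 2 (remaining 69 MB)
P5 (86 MB) → memory block 3 (remaining 170 MB)
P6 (89 MB) → memory block 3 (remaining 81 MB)
P7 (91 MB) → memory block 4 (remaining 165 MB)
P8 (97 MB) → memory block 4 (remaining 68 MB)
P9 (106 MB) → memory block 5 (remaining 150 MB)
P10 (103 MB) → memory block 5 (remaining 47 MB)
P11 (96 MB) → memory block 6 (remaining 160 MB)
P12 (101 MB) → memory block 6 (remaining 59 MB)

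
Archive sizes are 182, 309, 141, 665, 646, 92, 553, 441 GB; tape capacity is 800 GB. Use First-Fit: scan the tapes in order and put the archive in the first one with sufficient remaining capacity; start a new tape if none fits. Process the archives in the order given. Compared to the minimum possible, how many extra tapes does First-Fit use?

1

First-Fit: [182,309,141,92] [665] [646] [553] [441] → 5 tapes.
Total size 3029 GB; any packing needs at least ⌈3029/800⌉ = 4 tapes.
An optimal packing achieves that bound: [665,92] [646,141] [553,182] [441,309] → 4 tapes.
Excess: 5 − 4 = 1.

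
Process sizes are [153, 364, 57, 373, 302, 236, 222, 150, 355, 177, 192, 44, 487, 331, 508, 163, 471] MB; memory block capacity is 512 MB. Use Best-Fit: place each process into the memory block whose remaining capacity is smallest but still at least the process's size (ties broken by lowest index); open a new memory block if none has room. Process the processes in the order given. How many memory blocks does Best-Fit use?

10 memory blocks

Put 153 MB in memory block 1; 359 MB remain.
Put 364 MB in memory block 2; 148 MB remain.
Put 57 MB in memory block 2; 91 MB remain.
Put 373 MB in memory block 3; 139 MB remain.
Put 302 MB in memory block 1; 57 MB remain.
Put 236 MB in memory block 4; 276 MB remain.
Put 222 MB in memory block 4; 54 MB remain.
Put 150 MB in memory block 5; 362 MB remain.
Put 355 MB in memory block 5; 7 MB remain.
Put 177 MB in memory block 6; 335 MB remain.
Put 192 MB in memory block 6; 143 MB remain.
Put 44 MB in memory block 4; 10 MB remain.
Put 487 MB in memory block 7; 25 MB remain.
Put 331 MB in memory block 8; 181 MB remain.
Put 508 MB in memory block 9; 4 MB remain.
Put 163 MB in memory block 8; 18 MB remain.
Put 471 MB in memory block 10; 41 MB remain.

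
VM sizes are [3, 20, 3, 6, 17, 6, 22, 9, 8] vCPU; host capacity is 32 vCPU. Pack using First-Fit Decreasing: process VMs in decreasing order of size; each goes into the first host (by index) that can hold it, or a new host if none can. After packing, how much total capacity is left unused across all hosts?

2

Sorted descending: 22, 20, 17, 9, 8, 6, 6, 3, 3.
22 vCPU → host 1 (remaining 10 vCPU)
20 vCPU → host 2 (remaining 12 vCPU)
17 vCPU → host 3 (remaining 15 vCPU)
9 vCPU → host 1 (remaining 1 vCPU)
8 vCPU → host 2 (remaining 4 vCPU)
6 vCPU → host 3 (remaining 9 vCPU)
6 vCPU → host 3 (remaining 3 vCPU)
3 vCPU → host 2 (remaining 1 vCPU)
3 vCPU → host 3 (remaining 0 vCPU)
3 hosts × 32 vCPU = 96 vCPU; used 94 vCPU; unused 2 vCPU.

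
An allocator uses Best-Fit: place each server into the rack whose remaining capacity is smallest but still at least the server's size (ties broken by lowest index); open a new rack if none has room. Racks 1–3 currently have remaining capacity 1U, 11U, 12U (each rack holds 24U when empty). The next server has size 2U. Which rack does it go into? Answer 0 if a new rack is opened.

2

Racks with room: rack 2 (11U), rack 3 (12U).
Tightest fit is rack 2 with 11U free.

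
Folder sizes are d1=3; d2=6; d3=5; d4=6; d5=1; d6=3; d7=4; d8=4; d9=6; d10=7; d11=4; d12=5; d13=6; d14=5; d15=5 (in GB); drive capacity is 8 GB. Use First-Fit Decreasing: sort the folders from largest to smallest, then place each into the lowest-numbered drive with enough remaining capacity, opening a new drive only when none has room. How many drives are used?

Sorted descending: 7, 6, 6, 6, 6, 5, 5, 5, 5, 4, 4, 4, 3, 3, 1.
7 GB → drive 1 (remaining 1 GB)
6 GB → drive 2 (remaining 2 GB)
6 GB → drive 3 (remaining 2 GB)
6 GB → drive 4 (remaining 2 GB)
6 GB → drive 5 (remaining 2 GB)
5 GB → drive 6 (remaining 3 GB)
5 GB → drive 7 (remaining 3 GB)
5 GB → drive 8 (remaining 3 GB)
5 GB → drive 9 (remaining 3 GB)
4 GB → drive 10 (remaining 4 GB)
4 GB → drive 10 (remaining 0 GB)
4 GB → drive 11 (remaining 4 GB)
3 GB → drive 6 (remaining 0 GB)
3 GB → drive 7 (remaining 0 GB)
1 GB → drive 1 (remaining 0 GB)

11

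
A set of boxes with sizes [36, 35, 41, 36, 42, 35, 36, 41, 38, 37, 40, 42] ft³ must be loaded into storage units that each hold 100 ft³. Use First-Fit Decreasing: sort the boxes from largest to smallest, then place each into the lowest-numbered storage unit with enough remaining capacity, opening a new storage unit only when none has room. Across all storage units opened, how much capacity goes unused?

141

Sorted descending: 42, 42, 41, 41, 40, 38, 37, 36, 36, 36, 35, 35.
42 ft³ → storage unit 1 (remaining 58 ft³)
42 ft³ → storage unit 1 (remaining 16 ft³)
41 ft³ → storage unit 2 (remaining 59 ft³)
41 ft³ → storage unit 2 (remaining 18 ft³)
40 ft³ → storage unit 3 (remaining 60 ft³)
38 ft³ → storage unit 3 (remaining 22 ft³)
37 ft³ → storage unit 4 (remaining 63 ft³)
36 ft³ → storage unit 4 (remaining 27 ft³)
36 ft³ → storage unit 5 (remaining 64 ft³)
36 ft³ → storage unit 5 (remaining 28 ft³)
35 ft³ → storage unit 6 (remaining 65 ft³)
35 ft³ → storage unit 6 (remaining 30 ft³)
6 storage units × 100 ft³ = 600 ft³; used 459 ft³; unused 141 ft³.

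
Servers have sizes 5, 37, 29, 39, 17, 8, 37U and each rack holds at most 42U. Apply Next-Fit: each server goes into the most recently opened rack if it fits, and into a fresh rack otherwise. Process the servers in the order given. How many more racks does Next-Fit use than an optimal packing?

Next-Fit: [5,37] [29] [39] [17,8] [37] → 5 racks.
Total size 172U; any packing needs at least ⌈172/42⌉ = 5 racks.
So 5 is already optimal.

0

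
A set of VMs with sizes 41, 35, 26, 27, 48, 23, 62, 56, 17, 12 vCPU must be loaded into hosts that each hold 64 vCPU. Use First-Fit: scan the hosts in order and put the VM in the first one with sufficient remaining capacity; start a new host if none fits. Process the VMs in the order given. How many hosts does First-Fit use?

6 hosts

host 1: place 41 vCPU, 23 vCPU left
host 2: place 35 vCPU, 29 vCPU left
host 2: place 26 vCPU, 3 vCPU left
host 3: place 27 vCPU, 37 vCPU left
host 4: place 48 vCPU, 16 vCPU left
host 1: place 23 vCPU, 0 vCPU left
host 5: place 62 vCPU, 2 vCPU left
host 6: place 56 vCPU, 8 vCPU left
host 3: place 17 vCPU, 20 vCPU left
host 3: place 12 vCPU, 8 vCPU left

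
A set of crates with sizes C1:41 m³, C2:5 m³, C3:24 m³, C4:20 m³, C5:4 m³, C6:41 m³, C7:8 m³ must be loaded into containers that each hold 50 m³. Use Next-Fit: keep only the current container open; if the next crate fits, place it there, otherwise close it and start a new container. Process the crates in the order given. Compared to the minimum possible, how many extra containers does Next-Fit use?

0

Next-Fit: [41,5] [24,20,4] [41,8] → 3 containers.
Total size 143 m³; any packing needs at least ⌈143/50⌉ = 3 containers.
So 3 is already optimal.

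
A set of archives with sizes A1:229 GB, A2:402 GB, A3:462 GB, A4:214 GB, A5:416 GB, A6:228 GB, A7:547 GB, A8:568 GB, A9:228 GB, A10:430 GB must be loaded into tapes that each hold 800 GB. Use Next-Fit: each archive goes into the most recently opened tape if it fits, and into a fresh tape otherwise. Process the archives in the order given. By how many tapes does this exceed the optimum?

Next-Fit: [229,402] [462,214] [416,228] [547] [568,228] [430] → 6 tapes.
6 archives exceed 400 GB (half the capacity), and no two of those can share a tape, so at least 6 tapes are needed.
So 6 is already optimal.

0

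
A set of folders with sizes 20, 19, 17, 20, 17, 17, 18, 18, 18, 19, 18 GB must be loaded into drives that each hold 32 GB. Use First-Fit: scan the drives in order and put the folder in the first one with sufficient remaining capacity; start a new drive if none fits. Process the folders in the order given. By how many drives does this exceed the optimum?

First-Fit: [20] [19] [17] [20] [17] [17] [18] [18] [18] [19] [18] → 11 drives.
11 folders exceed 16 GB (half the capacity), and no two of those can share a drive, so at least 11 drives are needed.
So 11 is already optimal.

0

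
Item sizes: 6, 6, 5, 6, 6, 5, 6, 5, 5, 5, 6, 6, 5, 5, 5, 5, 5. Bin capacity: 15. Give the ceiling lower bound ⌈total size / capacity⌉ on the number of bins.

7 bins

Total size = 6 + 6 + 5 + 6 + 6 + 5 + 6 + 5 + 5 + 5 + 6 + 6 + 5 + 5 + 5 + 5 + 5 = 92.
⌈92 / 15⌉ = 7.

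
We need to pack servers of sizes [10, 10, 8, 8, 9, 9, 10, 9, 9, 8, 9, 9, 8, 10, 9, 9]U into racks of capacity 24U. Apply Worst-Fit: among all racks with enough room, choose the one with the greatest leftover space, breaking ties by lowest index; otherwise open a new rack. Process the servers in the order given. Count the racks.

8 racks

Put 10U in rack 1; 14U remain.
Put 10U in rack 1; 4U remain.
Put 8U in rack 2; 16U remain.
Put 8U in rack 2; 8U remain.
Put 9U in rack 3; 15U remain.
Put 9U in rack 3; 6U remain.
Put 10U in rack 4; 14U remain.
Put 9U in rack 4; 5U remain.
Put 9U in rack 5; 15U remain.
Put 8U in rack 5; 7U remain.
Put 9U in rack 6; 15U remain.
Put 9U in rack 6; 6U remain.
Put 8U in rack 2; 0U remain.
Put 10U in rack 7; 14U remain.
Put 9U in rack 7; 5U remain.
Put 9U in rack 8; 15U remain.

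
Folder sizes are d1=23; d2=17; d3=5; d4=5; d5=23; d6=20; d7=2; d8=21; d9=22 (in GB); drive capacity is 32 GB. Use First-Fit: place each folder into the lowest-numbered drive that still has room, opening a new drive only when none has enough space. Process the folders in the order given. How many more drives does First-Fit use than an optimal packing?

First-Fit: [23,5,2] [17,5] [23] [20] [21] [22] → 6 drives.
6 folders exceed 16 GB (half the capacity), and no two of those can share a drive, so at least 6 drives are needed.
So 6 is already optimal.

0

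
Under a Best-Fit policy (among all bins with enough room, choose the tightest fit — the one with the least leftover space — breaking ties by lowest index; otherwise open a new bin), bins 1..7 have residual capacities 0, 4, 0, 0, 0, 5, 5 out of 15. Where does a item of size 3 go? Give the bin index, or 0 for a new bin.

2

Bins with room: bin 2 (4), bin 6 (5), bin 7 (5).
Tightest fit is bin 2 with 4 free.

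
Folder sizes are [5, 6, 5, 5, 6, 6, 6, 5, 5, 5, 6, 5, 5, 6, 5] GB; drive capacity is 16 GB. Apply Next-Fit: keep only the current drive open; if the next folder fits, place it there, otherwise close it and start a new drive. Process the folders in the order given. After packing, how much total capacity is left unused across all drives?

15

Put 5 GB in drive 1; 11 GB remain.
Put 6 GB in drive 1; 5 GB remain.
Put 5 GB in drive 1; 0 GB remain.
Put 5 GB in drive 2; 11 GB remain.
Put 6 GB in drive 2; 5 GB remain.
Put 6 GB in drive 3; 10 GB remain.
Put 6 GB in drive 3; 4 GB remain.
Put 5 GB in drive 4; 11 GB remain.
Put 5 GB in drive 4; 6 GB remain.
Put 5 GB in drive 4; 1 GB remain.
Put 6 GB in drive 5; 10 GB remain.
Put 5 GB in drive 5; 5 GB remain.
Put 5 GB in drive 5; 0 GB remain.
Put 6 GB in drive 6; 10 GB remain.
Put 5 GB in drive 6; 5 GB remain.
6 drives × 16 GB = 96 GB; used 81 GB; unused 15 GB.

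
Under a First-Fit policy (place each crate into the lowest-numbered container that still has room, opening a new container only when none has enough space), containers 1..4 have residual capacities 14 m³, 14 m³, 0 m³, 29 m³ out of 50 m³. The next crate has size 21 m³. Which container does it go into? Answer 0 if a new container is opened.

4

Containers with room: container 4 (29 m³).
The first with room is container 4.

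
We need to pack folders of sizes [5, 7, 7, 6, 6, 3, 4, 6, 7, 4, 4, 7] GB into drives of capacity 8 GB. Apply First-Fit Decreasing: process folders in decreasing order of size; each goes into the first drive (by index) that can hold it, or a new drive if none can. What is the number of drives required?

10

Sorted descending: 7, 7, 7, 7, 6, 6, 6, 5, 4, 4, 4, 3.
drive 1: place 7 GB, 1 GB left
drive 2: place 7 GB, 1 GB left
drive 3: place 7 GB, 1 GB left
drive 4: place 7 GB, 1 GB left
drive 5: place 6 GB, 2 GB left
drive 6: place 6 GB, 2 GB left
drive 7: place 6 GB, 2 GB left
drive 8: place 5 GB, 3 GB left
drive 9: place 4 GB, 4 GB left
drive 9: place 4 GB, 0 GB left
drive 10: place 4 GB, 4 GB left
drive 8: place 3 GB, 0 GB left
Final drives: [7] [7] [7] [7] [6] [6] [6] [5,3] [4,4] [4].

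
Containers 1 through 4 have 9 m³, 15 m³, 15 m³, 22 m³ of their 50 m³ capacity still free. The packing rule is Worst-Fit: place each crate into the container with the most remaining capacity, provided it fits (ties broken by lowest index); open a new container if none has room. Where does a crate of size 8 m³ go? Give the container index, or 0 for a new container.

4

Containers with room: container 1 (9 m³), container 2 (15 m³), container 3 (15 m³), container 4 (22 m³).
Most room is container 4 with 22 m³ free.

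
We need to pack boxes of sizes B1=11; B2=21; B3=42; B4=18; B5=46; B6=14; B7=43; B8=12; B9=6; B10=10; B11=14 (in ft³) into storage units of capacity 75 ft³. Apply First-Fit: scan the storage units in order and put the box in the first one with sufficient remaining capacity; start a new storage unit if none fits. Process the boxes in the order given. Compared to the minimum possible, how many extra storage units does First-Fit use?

First-Fit: [11,21,42] [18,46,6] [14,43,12] [10,14] → 4 storage units.
Total size 237 ft³; any packing needs at least ⌈237/75⌉ = 4 storage units.
So 4 is already optimal.

0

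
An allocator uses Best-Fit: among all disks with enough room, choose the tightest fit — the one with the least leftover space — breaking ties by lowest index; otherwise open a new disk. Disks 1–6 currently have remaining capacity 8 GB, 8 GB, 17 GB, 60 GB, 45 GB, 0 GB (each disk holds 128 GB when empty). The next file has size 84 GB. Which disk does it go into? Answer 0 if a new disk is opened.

No disk has ≥ 84 GB free, so a new disk is opened.

0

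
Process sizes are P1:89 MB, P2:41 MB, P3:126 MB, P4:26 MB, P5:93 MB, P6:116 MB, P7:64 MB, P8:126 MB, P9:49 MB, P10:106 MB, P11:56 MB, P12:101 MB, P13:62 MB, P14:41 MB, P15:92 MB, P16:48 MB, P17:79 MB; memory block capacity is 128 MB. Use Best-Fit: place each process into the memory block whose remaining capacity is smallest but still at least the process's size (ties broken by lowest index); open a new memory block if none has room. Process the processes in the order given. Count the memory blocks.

P1 (89 MB) → memory block 1 (remaining 39 MB)
P2 (41 MB) → memory block 2 (remaining 87 MB)
P3 (126 MB) → memory block 3 (remaining 2 MB)
P4 (26 MB) → memory block 1 (remaining 13 MB)
P5 (93 MB) → memory block 4 (remaining 35 MB)
P6 (116 MB) → memory block 5 (remaining 12 MB)
P7 (64 MB) → memory block 2 (remaining 23 MB)
P8 (126 MB) → memory block 6 (remaining 2 MB)
P9 (49 MB) → memory block 7 (remaining 79 MB)
P10 (106 MB) → memory block 8 (remaining 22 MB)
P11 (56 MB) → memory block 7 (remaining 23 MB)
P12 (101 MB) → memory block 9 (remaining 27 MB)
P13 (62 MB) → memory block 10 (remaining 66 MB)
P14 (41 MB) → memory block 10 (remaining 25 MB)
P15 (92 MB) → memory block 11 (remaining 36 MB)
P16 (48 MB) → memory block 12 (remaining 80 MB)
P17 (79 MB) → memory block 12 (remaining 1 MB)
Final memory blocks: [89,26] [41,64] [126] [93] [116] [126] [49,56] [106] [101] [62,41] [92] [48,79].

12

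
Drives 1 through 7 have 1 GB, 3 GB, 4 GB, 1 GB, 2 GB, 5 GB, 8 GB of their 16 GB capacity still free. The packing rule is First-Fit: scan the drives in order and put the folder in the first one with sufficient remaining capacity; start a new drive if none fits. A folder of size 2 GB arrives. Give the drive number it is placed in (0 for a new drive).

Drives with room: drive 2 (3 GB), drive 3 (4 GB), drive 5 (2 GB), drive 6 (5 GB), drive 7 (8 GB).
The first with room is drive 2.

2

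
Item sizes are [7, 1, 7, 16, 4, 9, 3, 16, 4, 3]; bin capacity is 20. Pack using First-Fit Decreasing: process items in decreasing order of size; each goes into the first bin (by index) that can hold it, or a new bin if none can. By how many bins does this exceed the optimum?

First-Fit Decreasing: [16,4] [16,4] [9,7,3,1] [7,3] → 4 bins.
Total size 70; any packing needs at least ⌈70/20⌉ = 4 bins.
So 4 is already optimal.

0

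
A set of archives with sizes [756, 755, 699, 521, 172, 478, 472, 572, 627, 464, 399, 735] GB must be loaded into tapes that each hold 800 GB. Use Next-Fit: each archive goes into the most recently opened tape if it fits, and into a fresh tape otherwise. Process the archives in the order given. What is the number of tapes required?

11

756 GB → tape 1 (remaining 44 GB)
755 GB → tape 2 (remaining 45 GB)
699 GB → tape 3 (remaining 101 GB)
521 GB → tape 4 (remaining 279 GB)
172 GB → tape 4 (remaining 107 GB)
478 GB → tape 5 (remaining 322 GB)
472 GB → tape 6 (remaining 328 GB)
572 GB → tape 7 (remaining 228 GB)
627 GB → tape 8 (remaining 173 GB)
464 GB → tape 9 (remaining 336 GB)
399 GB → tape 10 (remaining 401 GB)
735 GB → tape 11 (remaining 65 GB)
Final tapes: [756] [755] [699] [521,172] [478] [472] [572] [627] [464] [399] [735].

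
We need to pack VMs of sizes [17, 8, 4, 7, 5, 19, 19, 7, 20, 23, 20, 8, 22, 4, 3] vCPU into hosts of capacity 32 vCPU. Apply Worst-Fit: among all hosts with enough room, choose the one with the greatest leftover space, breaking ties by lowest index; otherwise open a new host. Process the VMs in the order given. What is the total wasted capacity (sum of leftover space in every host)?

host 1: place 17 vCPU, 15 vCPU left
host 1: place 8 vCPU, 7 vCPU left
host 1: place 4 vCPU, 3 vCPU left
host 2: place 7 vCPU, 25 vCPU left
host 2: place 5 vCPU, 20 vCPU left
host 2: place 19 vCPU, 1 vCPU left
host 3: place 19 vCPU, 13 vCPU left
host 3: place 7 vCPU, 6 vCPU left
host 4: place 20 vCPU, 12 vCPU left
host 5: place 23 vCPU, 9 vCPU left
host 6: place 20 vCPU, 12 vCPU left
host 4: place 8 vCPU, 4 vCPU left
host 7: place 22 vCPU, 10 vCPU left
host 6: place 4 vCPU, 8 vCPU left
host 7: place 3 vCPU, 7 vCPU left
7 hosts × 32 vCPU = 224 vCPU; used 186 vCPU; unused 38 vCPU.

38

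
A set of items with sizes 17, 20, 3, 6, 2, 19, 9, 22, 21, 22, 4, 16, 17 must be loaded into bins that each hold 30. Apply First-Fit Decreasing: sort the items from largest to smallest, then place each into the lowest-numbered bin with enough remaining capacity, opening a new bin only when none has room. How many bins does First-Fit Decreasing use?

Sorted descending: 22, 22, 21, 20, 19, 17, 17, 16, 9, 6, 4, 3, 2.
bin 1: place 22, 8 left
bin 2: place 22, 8 left
bin 3: place 21, 9 left
bin 4: place 20, 10 left
bin 5: place 19, 11 left
bin 6: place 17, 13 left
bin 7: place 17, 13 left
bin 8: place 16, 14 left
bin 3: place 9, 0 left
bin 1: place 6, 2 left
bin 2: place 4, 4 left
bin 2: place 3, 1 left
bin 1: place 2, 0 left
Final bins: [22,6,2] [22,4,3] [21,9] [20] [19] [17] [17] [16].

8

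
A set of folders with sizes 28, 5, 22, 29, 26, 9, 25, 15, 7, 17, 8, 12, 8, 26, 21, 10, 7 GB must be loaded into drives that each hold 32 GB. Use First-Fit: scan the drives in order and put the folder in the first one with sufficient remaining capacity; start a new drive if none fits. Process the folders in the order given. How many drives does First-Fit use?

10 drives

Put 28 GB in drive 1; 4 GB remain.
Put 5 GB in drive 2; 27 GB remain.
Put 22 GB in drive 2; 5 GB remain.
Put 29 GB in drive 3; 3 GB remain.
Put 26 GB in drive 4; 6 GB remain.
Put 9 GB in drive 5; 23 GB remain.
Put 25 GB in drive 6; 7 GB remain.
Put 15 GB in drive 5; 8 GB remain.
Put 7 GB in drive 5; 1 GB remain.
Put 17 GB in drive 7; 15 GB remain.
Put 8 GB in drive 7; 7 GB remain.
Put 12 GB in drive 8; 20 GB remain.
Put 8 GB in drive 8; 12 GB remain.
Put 26 GB in drive 9; 6 GB remain.
Put 21 GB in drive 10; 11 GB remain.
Put 10 GB in drive 8; 2 GB remain.
Put 7 GB in drive 6; 0 GB remain.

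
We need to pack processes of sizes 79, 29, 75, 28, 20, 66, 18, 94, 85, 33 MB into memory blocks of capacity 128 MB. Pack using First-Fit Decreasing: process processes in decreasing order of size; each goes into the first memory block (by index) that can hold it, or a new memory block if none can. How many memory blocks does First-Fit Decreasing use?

Sorted descending: 94, 85, 79, 75, 66, 33, 29, 28, 20, 18.
94 MB → memory block 1 (remaining 34 MB)
85 MB → memory block 2 (remaining 43 MB)
79 MB → memory block 3 (remaining 49 MB)
75 MB → memory block 4 (remaining 53 MB)
66 MB → memory block 5 (remaining 62 MB)
33 MB → memory block 1 (remaining 1 MB)
29 MB → memory block 2 (remaining 14 MB)
28 MB → memory block 3 (remaining 21 MB)
20 MB → memory block 3 (remaining 1 MB)
18 MB → memory block 4 (remaining 35 MB)
Final memory blocks: [94,33] [85,29] [79,28,20] [75,18] [66].

5 memory blocks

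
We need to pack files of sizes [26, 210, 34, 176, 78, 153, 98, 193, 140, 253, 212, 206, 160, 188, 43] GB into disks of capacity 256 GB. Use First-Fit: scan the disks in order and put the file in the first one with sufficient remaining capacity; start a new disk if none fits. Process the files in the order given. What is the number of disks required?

26 GB → disk 1 (remaining 230 GB)
210 GB → disk 1 (remaining 20 GB)
34 GB → disk 2 (remaining 222 GB)
176 GB → disk 2 (remaining 46 GB)
78 GB → disk 3 (remaining 178 GB)
153 GB → disk 3 (remaining 25 GB)
98 GB → disk 4 (remaining 158 GB)
193 GB → disk 5 (remaining 63 GB)
140 GB → disk 4 (remaining 18 GB)
253 GB → disk 6 (remaining 3 GB)
212 GB → disk 7 (remaining 44 GB)
206 GB → disk 8 (remaining 50 GB)
160 GB → disk 9 (remaining 96 GB)
188 GB → disk 10 (remaining 68 GB)
43 GB → disk 2 (remaining 3 GB)

10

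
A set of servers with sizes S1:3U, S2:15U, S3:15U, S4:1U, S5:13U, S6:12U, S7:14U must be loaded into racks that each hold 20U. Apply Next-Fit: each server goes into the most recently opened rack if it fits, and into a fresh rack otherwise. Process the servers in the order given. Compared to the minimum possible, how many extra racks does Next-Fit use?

0

Next-Fit: [3,15] [15,1] [13] [12] [14] → 5 racks.
5 servers exceed 10U (half the capacity), and no two of those can share a rack, so at least 5 racks are needed.
So 5 is already optimal.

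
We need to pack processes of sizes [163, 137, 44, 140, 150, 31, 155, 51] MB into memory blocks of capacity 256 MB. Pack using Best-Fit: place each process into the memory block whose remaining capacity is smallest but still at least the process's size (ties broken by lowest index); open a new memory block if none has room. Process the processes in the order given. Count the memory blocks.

5

Put 163 MB in memory block 1; 93 MB remain.
Put 137 MB in memory block 2; 119 MB remain.
Put 44 MB in memory block 1; 49 MB remain.
Put 140 MB in memory block 3; 116 MB remain.
Put 150 MB in memory block 4; 106 MB remain.
Put 31 MB in memory block 1; 18 MB remain.
Put 155 MB in memory block 5; 101 MB remain.
Put 51 MB in memory block 5; 50 MB remain.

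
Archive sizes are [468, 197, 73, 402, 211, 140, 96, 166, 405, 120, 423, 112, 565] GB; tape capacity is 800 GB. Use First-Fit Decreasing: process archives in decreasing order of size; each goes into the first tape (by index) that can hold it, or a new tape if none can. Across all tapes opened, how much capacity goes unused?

Sorted descending: 565, 468, 423, 405, 402, 211, 197, 166, 140, 120, 112, 96, 73.
565 GB → tape 1 (remaining 235 GB)
468 GB → tape 2 (remaining 332 GB)
423 GB → tape 3 (remaining 377 GB)
405 GB → tape 4 (remaining 395 GB)
402 GB → tape 5 (remaining 398 GB)
211 GB → tape 1 (remaining 24 GB)
197 GB → tape 2 (remaining 135 GB)
166 GB → tape 3 (remaining 211 GB)
140 GB → tape 3 (remaining 71 GB)
120 GB → tape 2 (remaining 15 GB)
112 GB → tape 4 (remaining 283 GB)
96 GB → tape 4 (remaining 187 GB)
73 GB → tape 4 (remaining 114 GB)
5 tapes × 800 GB = 4000 GB; used 3378 GB; unused 622 GB.

622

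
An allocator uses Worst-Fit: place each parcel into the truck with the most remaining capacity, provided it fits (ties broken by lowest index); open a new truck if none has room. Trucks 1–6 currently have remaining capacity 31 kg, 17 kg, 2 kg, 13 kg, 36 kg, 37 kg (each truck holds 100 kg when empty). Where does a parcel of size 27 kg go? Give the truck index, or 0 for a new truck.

Trucks with room: truck 1 (31 kg), truck 5 (36 kg), truck 6 (37 kg).
Most room is truck 6 with 37 kg free.

6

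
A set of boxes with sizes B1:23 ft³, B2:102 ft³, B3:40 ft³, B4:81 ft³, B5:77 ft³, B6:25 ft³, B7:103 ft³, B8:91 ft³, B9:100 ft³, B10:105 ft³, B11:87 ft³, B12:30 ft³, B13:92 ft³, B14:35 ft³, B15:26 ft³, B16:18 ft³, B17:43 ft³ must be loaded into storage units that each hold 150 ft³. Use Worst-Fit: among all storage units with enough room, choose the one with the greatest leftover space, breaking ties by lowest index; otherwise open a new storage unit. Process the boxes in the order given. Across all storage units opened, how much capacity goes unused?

272

B1 (23 ft³) → storage unit 1 (remaining 127 ft³)
B2 (102 ft³) → storage unit 1 (remaining 25 ft³)
B3 (40 ft³) → storage unit 2 (remaining 110 ft³)
B4 (81 ft³) → storage unit 2 (remaining 29 ft³)
B5 (77 ft³) → storage unit 3 (remaining 73 ft³)
B6 (25 ft³) → storage unit 3 (remaining 48 ft³)
B7 (103 ft³) → storage unit 4 (remaining 47 ft³)
B8 (91 ft³) → storage unit 5 (remaining 59 ft³)
B9 (100 ft³) → storage unit 6 (remaining 50 ft³)
B10 (105 ft³) → storage unit 7 (remaining 45 ft³)
B11 (87 ft³) → storage unit 8 (remaining 63 ft³)
B12 (30 ft³) → storage unit 8 (remaining 33 ft³)
B13 (92 ft³) → storage unit 9 (remaining 58 ft³)
B14 (35 ft³) → storage unit 5 (remaining 24 ft³)
B15 (26 ft³) → storage unit 9 (remaining 32 ft³)
B16 (18 ft³) → storage unit 6 (remaining 32 ft³)
B17 (43 ft³) → storage unit 3 (remaining 5 ft³)
9 storage units × 150 ft³ = 1350 ft³; used 1078 ft³; unused 272 ft³.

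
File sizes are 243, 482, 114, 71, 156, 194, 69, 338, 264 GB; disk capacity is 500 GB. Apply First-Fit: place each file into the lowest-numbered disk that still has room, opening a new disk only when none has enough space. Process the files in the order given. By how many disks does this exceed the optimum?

1

First-Fit: [243,114,71,69] [482] [156,194] [338] [264] → 5 disks.
Total size 1931 GB; any packing needs at least ⌈1931/500⌉ = 4 disks.
An optimal packing achieves that bound: [482] [338,156] [264,194] [243,114,71,69] → 4 disks.
Excess: 5 − 4 = 1.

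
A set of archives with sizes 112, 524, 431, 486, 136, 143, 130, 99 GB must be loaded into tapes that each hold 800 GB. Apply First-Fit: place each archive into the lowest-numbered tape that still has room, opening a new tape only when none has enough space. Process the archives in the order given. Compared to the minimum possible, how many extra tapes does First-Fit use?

First-Fit: [112,524,136] [431,143,130] [486,99] → 3 tapes.
Total size 2061 GB; any packing needs at least ⌈2061/800⌉ = 3 tapes.
So 3 is already optimal.

0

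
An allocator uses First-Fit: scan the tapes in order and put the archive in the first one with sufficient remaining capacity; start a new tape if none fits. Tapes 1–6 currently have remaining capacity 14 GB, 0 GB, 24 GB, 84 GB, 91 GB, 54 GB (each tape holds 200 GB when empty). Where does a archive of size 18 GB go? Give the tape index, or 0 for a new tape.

3

Tapes with room: tape 3 (24 GB), tape 4 (84 GB), tape 5 (91 GB), tape 6 (54 GB).
The first with room is tape 3.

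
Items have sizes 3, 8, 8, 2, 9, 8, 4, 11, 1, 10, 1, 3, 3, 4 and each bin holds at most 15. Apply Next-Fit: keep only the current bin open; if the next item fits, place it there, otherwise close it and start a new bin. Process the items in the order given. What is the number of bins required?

7 bins

bin 1: place 3, 12 left
bin 1: place 8, 4 left
bin 2: place 8, 7 left
bin 2: place 2, 5 left
bin 3: place 9, 6 left
bin 4: place 8, 7 left
bin 4: place 4, 3 left
bin 5: place 11, 4 left
bin 5: place 1, 3 left
bin 6: place 10, 5 left
bin 6: place 1, 4 left
bin 6: place 3, 1 left
bin 7: place 3, 12 left
bin 7: place 4, 8 left
Final bins: [3,8] [8,2] [9] [8,4] [11,1] [10,1,3] [3,4].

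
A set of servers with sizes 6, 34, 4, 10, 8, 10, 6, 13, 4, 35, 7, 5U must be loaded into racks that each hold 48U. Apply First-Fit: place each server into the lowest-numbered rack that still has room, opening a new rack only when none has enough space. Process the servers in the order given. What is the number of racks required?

3 racks

rack 1: place 6U, 42U left
rack 1: place 34U, 8U left
rack 1: place 4U, 4U left
rack 2: place 10U, 38U left
rack 2: place 8U, 30U left
rack 2: place 10U, 20U left
rack 2: place 6U, 14U left
rack 2: place 13U, 1U left
rack 1: place 4U, 0U left
rack 3: place 35U, 13U left
rack 3: place 7U, 6U left
rack 3: place 5U, 1U left
Final racks: [6,34,4,4] [10,8,10,6,13] [35,7,5].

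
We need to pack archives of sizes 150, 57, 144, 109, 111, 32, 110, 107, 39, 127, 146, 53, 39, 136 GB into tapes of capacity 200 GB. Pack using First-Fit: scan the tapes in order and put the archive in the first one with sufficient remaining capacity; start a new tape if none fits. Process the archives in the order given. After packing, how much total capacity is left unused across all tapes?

440

150 GB → tape 1 (remaining 50 GB)
57 GB → tape 2 (remaining 143 GB)
144 GB → tape 3 (remaining 56 GB)
109 GB → tape 2 (remaining 34 GB)
111 GB → tape 4 (remaining 89 GB)
32 GB → tape 1 (remaining 18 GB)
110 GB → tape 5 (remaining 90 GB)
107 GB → tape 6 (remaining 93 GB)
39 GB → tape 3 (remaining 17 GB)
127 GB → tape 7 (remaining 73 GB)
146 GB → tape 8 (remaining 54 GB)
53 GB → tape 4 (remaining 36 GB)
39 GB → tape 5 (remaining 51 GB)
136 GB → tape 9 (remaining 64 GB)
9 tapes × 200 GB = 1800 GB; used 1360 GB; unused 440 GB.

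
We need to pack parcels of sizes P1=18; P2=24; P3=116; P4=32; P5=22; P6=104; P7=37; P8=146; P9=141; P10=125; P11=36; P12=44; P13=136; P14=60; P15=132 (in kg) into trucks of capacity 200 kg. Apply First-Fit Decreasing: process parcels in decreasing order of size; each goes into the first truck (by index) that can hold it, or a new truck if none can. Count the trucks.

7

Sorted descending: 146, 141, 136, 132, 125, 116, 104, 60, 44, 37, 36, 32, 24, 22, 18.
truck 1: place 146 kg, 54 kg left
truck 2: place 141 kg, 59 kg left
truck 3: place 136 kg, 64 kg left
truck 4: place 132 kg, 68 kg left
truck 5: place 125 kg, 75 kg left
truck 6: place 116 kg, 84 kg left
truck 7: place 104 kg, 96 kg left
truck 3: place 60 kg, 4 kg left
truck 1: place 44 kg, 10 kg left
truck 2: place 37 kg, 22 kg left
truck 4: place 36 kg, 32 kg left
truck 4: place 32 kg, 0 kg left
truck 5: place 24 kg, 51 kg left
truck 2: place 22 kg, 0 kg left
truck 5: place 18 kg, 33 kg left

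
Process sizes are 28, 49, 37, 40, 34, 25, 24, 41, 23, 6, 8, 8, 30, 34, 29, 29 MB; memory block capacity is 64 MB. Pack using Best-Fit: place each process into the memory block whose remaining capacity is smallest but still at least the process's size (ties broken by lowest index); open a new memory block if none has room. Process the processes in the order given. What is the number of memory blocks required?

Put 28 MB in memory block 1; 36 MB remain.
Put 49 MB in memory block 2; 15 MB remain.
Put 37 MB in memory block 3; 27 MB remain.
Put 40 MB in memory block 4; 24 MB remain.
Put 34 MB in memory block 1; 2 MB remain.
Put 25 MB in memory block 3; 2 MB remain.
Put 24 MB in memory block 4; 0 MB remain.
Put 41 MB in memory block 5; 23 MB remain.
Put 23 MB in memory block 5; 0 MB remain.
Put 6 MB in memory block 2; 9 MB remain.
Put 8 MB in memory block 2; 1 MB remain.
Put 8 MB in memory block 6; 56 MB remain.
Put 30 MB in memory block 6; 26 MB remain.
Put 34 MB in memory block 7; 30 MB remain.
Put 29 MB in memory block 7; 1 MB remain.
Put 29 MB in memory block 8; 35 MB remain.
Final memory blocks: [28,34] [49,6,8] [37,25] [40,24] [41,23] [8,30] [34,29] [29].

8 memory blocks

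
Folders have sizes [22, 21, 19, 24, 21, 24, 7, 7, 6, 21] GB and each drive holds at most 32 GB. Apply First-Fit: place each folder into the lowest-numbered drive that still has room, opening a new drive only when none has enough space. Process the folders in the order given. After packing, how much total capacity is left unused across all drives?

52

22 GB → drive 1 (remaining 10 GB)
21 GB → drive 2 (remaining 11 GB)
19 GB → drive 3 (remaining 13 GB)
24 GB → drive 4 (remaining 8 GB)
21 GB → drive 5 (remaining 11 GB)
24 GB → drive 6 (remaining 8 GB)
7 GB → drive 1 (remaining 3 GB)
7 GB → drive 2 (remaining 4 GB)
6 GB → drive 3 (remaining 7 GB)
21 GB → drive 7 (remaining 11 GB)
7 drives × 32 GB = 224 GB; used 172 GB; unused 52 GB.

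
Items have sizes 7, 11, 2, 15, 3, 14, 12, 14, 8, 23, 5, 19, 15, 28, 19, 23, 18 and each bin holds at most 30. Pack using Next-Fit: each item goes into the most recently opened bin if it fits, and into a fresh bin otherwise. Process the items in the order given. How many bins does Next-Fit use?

7 → bin 1 (remaining 23)
11 → bin 1 (remaining 12)
2 → bin 1 (remaining 10)
15 → bin 2 (remaining 15)
3 → bin 2 (remaining 12)
14 → bin 3 (remaining 16)
12 → bin 3 (remaining 4)
14 → bin 4 (remaining 16)
8 → bin 4 (remaining 8)
23 → bin 5 (remaining 7)
5 → bin 5 (remaining 2)
19 → bin 6 (remaining 11)
15 → bin 7 (remaining 15)
28 → bin 8 (remaining 2)
19 → bin 9 (remaining 11)
23 → bin 10 (remaining 7)
18 → bin 11 (remaining 12)
Final bins: [7,11,2] [15,3] [14,12] [14,8] [23,5] [19] [15] [28] [19] [23] [18].

11 bins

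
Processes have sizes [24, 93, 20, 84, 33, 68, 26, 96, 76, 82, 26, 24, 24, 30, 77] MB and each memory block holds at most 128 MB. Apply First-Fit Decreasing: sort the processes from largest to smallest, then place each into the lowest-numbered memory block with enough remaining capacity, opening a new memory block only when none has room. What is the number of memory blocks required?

7 memory blocks

Sorted descending: 96, 93, 84, 82, 77, 76, 68, 33, 30, 26, 26, 24, 24, 24, 20.
96 MB → memory block 1 (remaining 32 MB)
93 MB → memory block 2 (remaining 35 MB)
84 MB → memory block 3 (remaining 44 MB)
82 MB → memory block 4 (remaining 46 MB)
77 MB → memory block 5 (remaining 51 MB)
76 MB → memory block 6 (remaining 52 MB)
68 MB → memory block 7 (remaining 60 MB)
33 MB → memory block 2 (remaining 2 MB)
30 MB → memory block 1 (remaining 2 MB)
26 MB → memory block 3 (remaining 18 MB)
26 MB → memory block 4 (remaining 20 MB)
24 MB → memory block 5 (remaining 27 MB)
24 MB → memory block 5 (remaining 3 MB)
24 MB → memory block 6 (remaining 28 MB)
20 MB → memory block 4 (remaining 0 MB)
Final memory blocks: [96,30] [93,33] [84,26] [82,26,20] [77,24,24] [76,24] [68].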